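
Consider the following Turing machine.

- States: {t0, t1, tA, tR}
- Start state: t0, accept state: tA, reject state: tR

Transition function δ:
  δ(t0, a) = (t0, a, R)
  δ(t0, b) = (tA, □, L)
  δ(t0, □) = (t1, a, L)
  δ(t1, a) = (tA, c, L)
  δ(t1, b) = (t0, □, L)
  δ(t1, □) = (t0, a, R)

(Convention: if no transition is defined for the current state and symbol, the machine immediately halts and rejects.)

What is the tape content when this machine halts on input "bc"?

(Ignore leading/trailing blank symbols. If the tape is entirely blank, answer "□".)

Execution trace:
Initial: [t0]bc
Step 1: δ(t0, b) = (tA, □, L) → [tA]□□c

The machine reaches the accept state tA and halts.

Final tape (ignoring leading/trailing blanks): c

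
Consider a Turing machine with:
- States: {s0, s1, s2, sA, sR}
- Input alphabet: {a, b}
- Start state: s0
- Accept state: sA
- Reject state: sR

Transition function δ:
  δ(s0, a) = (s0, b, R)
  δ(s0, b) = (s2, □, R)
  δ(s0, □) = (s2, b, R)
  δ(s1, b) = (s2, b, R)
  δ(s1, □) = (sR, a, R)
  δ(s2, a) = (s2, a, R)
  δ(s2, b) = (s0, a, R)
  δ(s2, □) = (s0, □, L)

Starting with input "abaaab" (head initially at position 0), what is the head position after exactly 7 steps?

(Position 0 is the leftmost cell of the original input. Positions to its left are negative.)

Execution trace (head position shown):
Step 0: [s0]abaaab  (head at position 0)
Step 1: move right → b[s0]baaab  (head at position 1)
Step 2: move right → b□[s2]aaab  (head at position 2)
Step 3: move right → b□a[s2]aab  (head at position 3)
Step 4: move right → b□aa[s2]ab  (head at position 4)
Step 5: move right → b□aaa[s2]b  (head at position 5)
Step 6: move right → b□aaaa[s0]□  (head at position 6)
Step 7: move right → b□aaaab[s2]□  (head at position 7)

After 7 steps, the head is at position 7.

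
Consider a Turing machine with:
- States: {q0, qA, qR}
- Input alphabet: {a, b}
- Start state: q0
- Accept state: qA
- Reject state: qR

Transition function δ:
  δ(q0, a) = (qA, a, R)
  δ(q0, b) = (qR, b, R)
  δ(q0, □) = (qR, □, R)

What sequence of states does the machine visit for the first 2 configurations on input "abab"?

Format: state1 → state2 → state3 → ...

Execution trace:
Initial: [q0]abab
Step 1: δ(q0, a) = (qA, a, R) → a[qA]bab

The machine reaches the accept state qA and halts.

State sequence: q0 → qA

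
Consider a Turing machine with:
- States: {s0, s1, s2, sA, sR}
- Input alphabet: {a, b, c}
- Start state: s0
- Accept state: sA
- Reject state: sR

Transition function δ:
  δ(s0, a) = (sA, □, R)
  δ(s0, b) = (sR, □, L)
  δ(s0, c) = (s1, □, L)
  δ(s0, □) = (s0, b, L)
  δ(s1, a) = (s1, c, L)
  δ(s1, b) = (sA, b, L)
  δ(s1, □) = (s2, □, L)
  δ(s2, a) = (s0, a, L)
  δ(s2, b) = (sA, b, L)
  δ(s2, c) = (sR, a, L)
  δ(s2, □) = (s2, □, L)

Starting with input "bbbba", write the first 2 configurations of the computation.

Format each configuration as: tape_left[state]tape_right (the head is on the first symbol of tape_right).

Transitions applied:
Step 1: δ(s0, b) = (sR, □, L)

The first 2 configurations are:
[s0]bbbba ⊢ [sR]□□bbba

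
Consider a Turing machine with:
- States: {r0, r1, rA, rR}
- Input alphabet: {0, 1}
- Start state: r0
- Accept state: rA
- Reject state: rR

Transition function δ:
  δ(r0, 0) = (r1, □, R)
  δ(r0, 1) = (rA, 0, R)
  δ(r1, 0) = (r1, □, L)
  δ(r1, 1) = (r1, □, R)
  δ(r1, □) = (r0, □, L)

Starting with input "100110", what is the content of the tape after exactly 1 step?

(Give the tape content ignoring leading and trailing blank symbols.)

Execution trace:
Initial: [r0]100110
Step 1: δ(r0, 1) = (rA, 0, R) → 0[rA]00110

The machine reaches the accept state rA and halts.

After 1 step, the tape (ignoring leading/trailing blanks) is: 000110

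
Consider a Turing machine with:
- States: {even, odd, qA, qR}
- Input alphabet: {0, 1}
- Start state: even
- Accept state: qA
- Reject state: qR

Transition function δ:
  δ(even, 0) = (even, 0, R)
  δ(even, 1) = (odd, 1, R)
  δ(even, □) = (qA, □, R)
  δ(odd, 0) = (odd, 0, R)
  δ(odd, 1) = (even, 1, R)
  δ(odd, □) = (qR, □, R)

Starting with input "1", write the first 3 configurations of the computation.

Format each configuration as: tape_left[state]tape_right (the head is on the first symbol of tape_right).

Transitions applied:
Step 1: δ(even, 1) = (odd, 1, R)
Step 2: δ(odd, □) = (qR, □, R)

The first 3 configurations are:
[even]1 ⊢ 1[odd]□ ⊢ 1□[qR]□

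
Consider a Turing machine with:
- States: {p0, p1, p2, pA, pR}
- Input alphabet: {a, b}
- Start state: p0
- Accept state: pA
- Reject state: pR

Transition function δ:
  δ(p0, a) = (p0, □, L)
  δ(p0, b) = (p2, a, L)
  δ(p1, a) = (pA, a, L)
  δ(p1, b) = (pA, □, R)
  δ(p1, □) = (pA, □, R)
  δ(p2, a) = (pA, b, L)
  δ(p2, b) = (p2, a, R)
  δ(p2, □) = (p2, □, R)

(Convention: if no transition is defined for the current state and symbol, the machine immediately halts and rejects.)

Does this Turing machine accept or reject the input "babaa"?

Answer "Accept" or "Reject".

Execution trace:
Initial: [p0]babaa
Step 1: δ(p0, b) = (p2, a, L) → [p2]□aabaa
Step 2: δ(p2, □) = (p2, □, R) → □[p2]aabaa
Step 3: δ(p2, a) = (pA, b, L) → [pA]□babaa

The machine reaches the accept state pA and halts.

Answer: Accept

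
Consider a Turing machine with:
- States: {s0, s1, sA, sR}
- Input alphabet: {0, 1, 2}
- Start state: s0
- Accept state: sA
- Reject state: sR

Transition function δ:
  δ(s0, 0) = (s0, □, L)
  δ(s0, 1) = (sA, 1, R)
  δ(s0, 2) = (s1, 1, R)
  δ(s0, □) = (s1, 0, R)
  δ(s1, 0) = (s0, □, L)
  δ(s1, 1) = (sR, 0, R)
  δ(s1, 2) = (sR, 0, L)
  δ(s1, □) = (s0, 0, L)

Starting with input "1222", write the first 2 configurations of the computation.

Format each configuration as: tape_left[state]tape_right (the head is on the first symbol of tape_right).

Transitions applied:
Step 1: δ(s0, 1) = (sA, 1, R)

The first 2 configurations are:
[s0]1222 ⊢ 1[sA]222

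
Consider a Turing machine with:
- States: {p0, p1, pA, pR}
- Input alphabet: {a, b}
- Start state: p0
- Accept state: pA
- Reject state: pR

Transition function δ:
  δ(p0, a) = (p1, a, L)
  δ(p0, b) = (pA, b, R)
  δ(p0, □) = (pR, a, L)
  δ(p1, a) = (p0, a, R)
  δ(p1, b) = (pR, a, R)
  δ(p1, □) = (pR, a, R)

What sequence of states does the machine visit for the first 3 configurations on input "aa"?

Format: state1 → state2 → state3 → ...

Execution trace:
Initial: [p0]aa
Step 1: δ(p0, a) = (p1, a, L) → [p1]□aa
Step 2: δ(p1, □) = (pR, a, R) → a[pR]aa

The machine reaches the reject state pR and halts.

State sequence: p0 → p1 → pR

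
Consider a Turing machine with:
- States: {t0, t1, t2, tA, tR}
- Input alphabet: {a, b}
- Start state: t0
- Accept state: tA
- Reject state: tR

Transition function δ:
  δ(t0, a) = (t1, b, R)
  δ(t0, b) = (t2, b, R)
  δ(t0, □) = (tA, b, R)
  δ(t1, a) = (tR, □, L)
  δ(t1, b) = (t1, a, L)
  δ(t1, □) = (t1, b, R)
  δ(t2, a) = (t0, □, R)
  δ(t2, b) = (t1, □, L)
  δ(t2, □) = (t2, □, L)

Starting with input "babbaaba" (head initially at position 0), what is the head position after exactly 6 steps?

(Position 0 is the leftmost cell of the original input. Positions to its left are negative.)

Execution trace (head position shown):
Step 0: [t0]babbaaba  (head at position 0)
Step 1: move right → b[t2]abbaaba  (head at position 1)
Step 2: move right → b□[t0]bbaaba  (head at position 2)
Step 3: move right → b□b[t2]baaba  (head at position 3)
Step 4: move left → b□[t1]b□aaba  (head at position 2)
Step 5: move left → b[t1]□a□aaba  (head at position 1)
Step 6: move right → bb[t1]a□aaba  (head at position 2)

After 6 steps, the head is at position 2.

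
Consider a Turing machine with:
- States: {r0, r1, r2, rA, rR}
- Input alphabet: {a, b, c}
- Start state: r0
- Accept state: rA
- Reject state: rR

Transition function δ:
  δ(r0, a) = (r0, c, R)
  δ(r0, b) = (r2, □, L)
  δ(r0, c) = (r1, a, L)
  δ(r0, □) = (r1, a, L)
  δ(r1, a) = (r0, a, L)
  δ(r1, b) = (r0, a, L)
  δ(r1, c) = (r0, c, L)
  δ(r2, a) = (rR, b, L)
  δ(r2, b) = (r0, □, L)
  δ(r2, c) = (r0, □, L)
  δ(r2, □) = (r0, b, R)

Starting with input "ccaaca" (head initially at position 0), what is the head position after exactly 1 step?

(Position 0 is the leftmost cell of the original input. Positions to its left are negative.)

Execution trace (head position shown):
Step 0: [r0]ccaaca  (head at position 0)
Step 1: move left → [r1]□acaaca  (head at position -1)

After 1 step, the head is at position -1.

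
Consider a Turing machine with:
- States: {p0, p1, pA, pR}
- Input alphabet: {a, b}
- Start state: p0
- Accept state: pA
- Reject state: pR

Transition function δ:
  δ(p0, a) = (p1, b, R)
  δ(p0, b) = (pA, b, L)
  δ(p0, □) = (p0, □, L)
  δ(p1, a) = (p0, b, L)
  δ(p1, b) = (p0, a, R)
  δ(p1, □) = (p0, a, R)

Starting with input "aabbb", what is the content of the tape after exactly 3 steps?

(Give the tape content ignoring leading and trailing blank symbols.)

Execution trace:
Initial: [p0]aabbb
Step 1: δ(p0, a) = (p1, b, R) → b[p1]abbb
Step 2: δ(p1, a) = (p0, b, L) → [p0]bbbbb
Step 3: δ(p0, b) = (pA, b, L) → [pA]□bbbbb

The machine reaches the accept state pA and halts.

After 3 steps, the tape (ignoring leading/trailing blanks) is: bbbbb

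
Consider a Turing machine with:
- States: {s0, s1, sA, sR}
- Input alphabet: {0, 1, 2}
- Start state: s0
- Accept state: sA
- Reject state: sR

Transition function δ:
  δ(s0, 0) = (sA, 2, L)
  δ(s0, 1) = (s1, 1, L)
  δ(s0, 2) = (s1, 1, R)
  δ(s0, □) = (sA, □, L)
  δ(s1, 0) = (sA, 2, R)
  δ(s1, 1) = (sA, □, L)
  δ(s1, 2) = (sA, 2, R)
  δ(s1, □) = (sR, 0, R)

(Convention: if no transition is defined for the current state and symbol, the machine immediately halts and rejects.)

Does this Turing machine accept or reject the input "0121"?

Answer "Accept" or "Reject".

Execution trace:
Initial: [s0]0121
Step 1: δ(s0, 0) = (sA, 2, L) → [sA]□2121

The machine reaches the accept state sA and halts.

Answer: Accept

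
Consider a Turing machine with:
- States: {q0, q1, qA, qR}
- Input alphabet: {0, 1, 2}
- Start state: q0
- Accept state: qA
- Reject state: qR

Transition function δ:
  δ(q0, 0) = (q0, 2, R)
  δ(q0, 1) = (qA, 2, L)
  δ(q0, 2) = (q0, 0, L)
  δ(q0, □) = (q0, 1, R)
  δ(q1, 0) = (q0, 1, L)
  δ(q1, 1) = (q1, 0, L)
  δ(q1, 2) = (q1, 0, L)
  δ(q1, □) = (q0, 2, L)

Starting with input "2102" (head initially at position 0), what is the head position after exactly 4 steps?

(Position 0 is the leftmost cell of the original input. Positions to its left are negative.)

Execution trace (head position shown):
Step 0: [q0]2102  (head at position 0)
Step 1: move left → [q0]□0102  (head at position -1)
Step 2: move right → 1[q0]0102  (head at position 0)
Step 3: move right → 12[q0]102  (head at position 1)
Step 4: move left → 1[qA]2202  (head at position 0)

After 4 steps, the head is at position 0.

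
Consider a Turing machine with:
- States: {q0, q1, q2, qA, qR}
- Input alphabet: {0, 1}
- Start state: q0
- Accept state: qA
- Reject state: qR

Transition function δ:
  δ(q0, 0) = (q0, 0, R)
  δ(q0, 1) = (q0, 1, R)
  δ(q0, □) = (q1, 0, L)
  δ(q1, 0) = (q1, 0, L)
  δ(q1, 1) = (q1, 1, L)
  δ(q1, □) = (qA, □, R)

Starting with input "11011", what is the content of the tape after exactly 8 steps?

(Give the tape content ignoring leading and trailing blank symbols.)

Execution trace:
Initial: [q0]11011
Step 1: δ(q0, 1) = (q0, 1, R) → 1[q0]1011
Step 2: δ(q0, 1) = (q0, 1, R) → 11[q0]011
Step 3: δ(q0, 0) = (q0, 0, R) → 110[q0]11
Step 4: δ(q0, 1) = (q0, 1, R) → 1101[q0]1
Step 5: δ(q0, 1) = (q0, 1, R) → 11011[q0]□
Step 6: δ(q0, □) = (q1, 0, L) → 1101[q1]10
Step 7: δ(q1, 1) = (q1, 1, L) → 110[q1]110
Step 8: δ(q1, 1) = (q1, 1, L) → 11[q1]0110

After 8 steps, the tape (ignoring leading/trailing blanks) is: 110110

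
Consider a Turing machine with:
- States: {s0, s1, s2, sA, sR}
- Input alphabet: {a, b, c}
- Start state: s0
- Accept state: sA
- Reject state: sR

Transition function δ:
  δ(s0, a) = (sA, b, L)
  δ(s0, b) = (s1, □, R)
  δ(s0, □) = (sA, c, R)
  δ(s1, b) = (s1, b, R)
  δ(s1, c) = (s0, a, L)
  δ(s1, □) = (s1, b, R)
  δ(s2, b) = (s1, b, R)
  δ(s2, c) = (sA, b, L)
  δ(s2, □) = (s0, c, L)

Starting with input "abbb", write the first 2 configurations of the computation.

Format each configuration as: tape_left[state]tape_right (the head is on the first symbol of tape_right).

Transitions applied:
Step 1: δ(s0, a) = (sA, b, L)

The first 2 configurations are:
[s0]abbb ⊢ [sA]□bbbb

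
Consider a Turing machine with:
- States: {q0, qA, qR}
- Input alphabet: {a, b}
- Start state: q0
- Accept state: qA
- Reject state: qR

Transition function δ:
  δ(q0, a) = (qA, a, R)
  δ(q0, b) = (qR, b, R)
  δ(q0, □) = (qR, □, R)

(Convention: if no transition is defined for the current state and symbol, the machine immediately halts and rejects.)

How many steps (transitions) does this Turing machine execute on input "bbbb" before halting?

Execution trace:
Initial: [q0]bbbb
Step 1: δ(q0, b) = (qR, b, R) → b[qR]bbb

The machine reaches the reject state qR and halts.

The machine executed 1 step before halting.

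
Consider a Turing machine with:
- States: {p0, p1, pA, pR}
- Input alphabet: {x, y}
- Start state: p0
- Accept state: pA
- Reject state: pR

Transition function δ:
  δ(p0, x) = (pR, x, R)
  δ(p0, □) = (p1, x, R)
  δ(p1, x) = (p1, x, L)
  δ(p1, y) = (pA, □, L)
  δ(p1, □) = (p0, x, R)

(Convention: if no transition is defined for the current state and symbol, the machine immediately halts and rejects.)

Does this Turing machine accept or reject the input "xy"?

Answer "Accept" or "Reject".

Execution trace:
Initial: [p0]xy
Step 1: δ(p0, x) = (pR, x, R) → x[pR]y

The machine reaches the reject state pR and halts.

Answer: Reject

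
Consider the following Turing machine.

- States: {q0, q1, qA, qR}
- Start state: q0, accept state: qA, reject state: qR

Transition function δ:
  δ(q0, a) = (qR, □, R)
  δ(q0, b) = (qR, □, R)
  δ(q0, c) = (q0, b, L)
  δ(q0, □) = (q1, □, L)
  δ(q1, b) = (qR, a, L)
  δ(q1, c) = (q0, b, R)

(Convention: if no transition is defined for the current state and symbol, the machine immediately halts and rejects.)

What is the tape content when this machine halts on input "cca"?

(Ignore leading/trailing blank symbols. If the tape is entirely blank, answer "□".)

Execution trace:
Initial: [q0]cca
Step 1: δ(q0, c) = (q0, b, L) → [q0]□bca
Step 2: δ(q0, □) = (q1, □, L) → [q1]□□bca

No transition is defined for δ(q1, □). By convention the machine halts and rejects.

Final tape (ignoring leading/trailing blanks): bca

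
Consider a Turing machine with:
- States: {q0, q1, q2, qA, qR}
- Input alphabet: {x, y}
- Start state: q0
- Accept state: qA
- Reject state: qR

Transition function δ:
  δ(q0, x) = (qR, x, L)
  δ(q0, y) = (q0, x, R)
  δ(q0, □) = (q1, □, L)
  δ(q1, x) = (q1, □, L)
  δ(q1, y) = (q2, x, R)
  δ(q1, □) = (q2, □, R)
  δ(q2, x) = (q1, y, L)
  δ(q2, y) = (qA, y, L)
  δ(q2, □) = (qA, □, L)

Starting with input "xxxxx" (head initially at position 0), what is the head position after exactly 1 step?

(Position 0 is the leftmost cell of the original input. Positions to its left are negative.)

Execution trace (head position shown):
Step 0: [q0]xxxxx  (head at position 0)
Step 1: move left → [qR]□xxxxx  (head at position -1)

After 1 step, the head is at position -1.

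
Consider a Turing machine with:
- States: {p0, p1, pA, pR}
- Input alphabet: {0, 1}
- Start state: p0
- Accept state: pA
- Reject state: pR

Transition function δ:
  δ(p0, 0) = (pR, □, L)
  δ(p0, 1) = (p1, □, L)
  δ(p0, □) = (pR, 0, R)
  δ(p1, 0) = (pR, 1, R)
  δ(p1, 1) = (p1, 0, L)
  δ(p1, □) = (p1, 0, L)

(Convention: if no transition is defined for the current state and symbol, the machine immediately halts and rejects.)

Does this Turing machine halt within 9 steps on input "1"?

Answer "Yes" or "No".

Execution trace:
Initial: [p0]1
Step 1: δ(p0, 1) = (p1, □, L) → [p1]□□
Step 2: δ(p1, □) = (p1, 0, L) → [p1]□0□
Step 3: δ(p1, □) = (p1, 0, L) → [p1]□00□
Step 4: δ(p1, □) = (p1, 0, L) → [p1]□000□
Step 5: δ(p1, □) = (p1, 0, L) → [p1]□0000□
Step 6: δ(p1, □) = (p1, 0, L) → [p1]□00000□
Step 7: δ(p1, □) = (p1, 0, L) → [p1]□000000□
Step 8: δ(p1, □) = (p1, 0, L) → [p1]□0000000□
Step 9: δ(p1, □) = (p1, 0, L) → [p1]□00000000□

The machine has not reached a halting state after 9 steps.
The machine did not halt within the 9-step bound.

Answer: No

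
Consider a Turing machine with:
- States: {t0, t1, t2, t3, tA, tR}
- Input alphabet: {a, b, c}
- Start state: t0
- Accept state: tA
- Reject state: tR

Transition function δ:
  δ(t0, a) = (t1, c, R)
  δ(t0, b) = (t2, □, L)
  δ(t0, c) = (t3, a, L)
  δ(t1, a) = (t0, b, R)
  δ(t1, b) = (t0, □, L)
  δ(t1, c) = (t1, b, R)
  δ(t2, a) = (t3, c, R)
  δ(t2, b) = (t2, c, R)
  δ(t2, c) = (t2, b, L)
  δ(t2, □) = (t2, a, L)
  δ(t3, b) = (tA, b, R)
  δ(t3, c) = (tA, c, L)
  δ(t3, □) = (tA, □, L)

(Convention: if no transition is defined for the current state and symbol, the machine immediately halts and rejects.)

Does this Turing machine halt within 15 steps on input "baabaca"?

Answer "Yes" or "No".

Execution trace:
Initial: [t0]baabaca
Step 1: δ(t0, b) = (t2, □, L) → [t2]□□aabaca
Step 2: δ(t2, □) = (t2, a, L) → [t2]□a□aabaca
Step 3: δ(t2, □) = (t2, a, L) → [t2]□aa□aabaca
Step 4: δ(t2, □) = (t2, a, L) → [t2]□aaa□aabaca
Step 5: δ(t2, □) = (t2, a, L) → [t2]□aaaa□aabaca
Step 6: δ(t2, □) = (t2, a, L) → [t2]□aaaaa□aabaca
Step 7: δ(t2, □) = (t2, a, L) → [t2]□aaaaaa□aabaca
Step 8: δ(t2, □) = (t2, a, L) → [t2]□aaaaaaa□aabaca
Step 9: δ(t2, □) = (t2, a, L) → [t2]□aaaaaaaa□aabaca
Step 10: δ(t2, □) = (t2, a, L) → [t2]□aaaaaaaaa□aabaca
Step 11: δ(t2, □) = (t2, a, L) → [t2]□aaaaaaaaaa□aabaca
Step 12: δ(t2, □) = (t2, a, L) → [t2]□aaaaaaaaaaa□aabaca
Step 13: δ(t2, □) = (t2, a, L) → [t2]□aaaaaaaaaaaa□aabaca
Step 14: δ(t2, □) = (t2, a, L) → [t2]□aaaaaaaaaaaaa□aabaca
Step 15: δ(t2, □) = (t2, a, L) → [t2]□aaaaaaaaaaaaaa□aabaca

The machine has not reached a halting state after 15 steps.
The machine did not halt within the 15-step bound.

Answer: No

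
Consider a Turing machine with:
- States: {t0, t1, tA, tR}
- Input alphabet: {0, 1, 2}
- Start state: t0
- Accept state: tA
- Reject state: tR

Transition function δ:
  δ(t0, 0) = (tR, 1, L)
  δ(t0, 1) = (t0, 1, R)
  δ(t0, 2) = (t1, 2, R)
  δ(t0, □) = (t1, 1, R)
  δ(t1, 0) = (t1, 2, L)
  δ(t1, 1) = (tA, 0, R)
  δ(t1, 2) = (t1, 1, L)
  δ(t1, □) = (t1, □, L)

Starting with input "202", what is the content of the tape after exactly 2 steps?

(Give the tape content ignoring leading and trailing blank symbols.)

Execution trace:
Initial: [t0]202
Step 1: δ(t0, 2) = (t1, 2, R) → 2[t1]02
Step 2: δ(t1, 0) = (t1, 2, L) → [t1]222

After 2 steps, the tape (ignoring leading/trailing blanks) is: 222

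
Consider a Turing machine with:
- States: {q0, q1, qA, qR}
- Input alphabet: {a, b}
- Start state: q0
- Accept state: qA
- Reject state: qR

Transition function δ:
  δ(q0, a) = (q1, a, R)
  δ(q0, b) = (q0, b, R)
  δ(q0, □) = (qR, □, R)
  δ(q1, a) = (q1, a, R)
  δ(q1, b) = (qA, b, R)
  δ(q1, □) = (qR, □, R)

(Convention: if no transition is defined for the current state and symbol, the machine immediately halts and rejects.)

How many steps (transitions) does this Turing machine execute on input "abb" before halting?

Execution trace:
Initial: [q0]abb
Step 1: δ(q0, a) = (q1, a, R) → a[q1]bb
Step 2: δ(q1, b) = (qA, b, R) → ab[qA]b

The machine reaches the accept state qA and halts.

The machine executed 2 steps before halting.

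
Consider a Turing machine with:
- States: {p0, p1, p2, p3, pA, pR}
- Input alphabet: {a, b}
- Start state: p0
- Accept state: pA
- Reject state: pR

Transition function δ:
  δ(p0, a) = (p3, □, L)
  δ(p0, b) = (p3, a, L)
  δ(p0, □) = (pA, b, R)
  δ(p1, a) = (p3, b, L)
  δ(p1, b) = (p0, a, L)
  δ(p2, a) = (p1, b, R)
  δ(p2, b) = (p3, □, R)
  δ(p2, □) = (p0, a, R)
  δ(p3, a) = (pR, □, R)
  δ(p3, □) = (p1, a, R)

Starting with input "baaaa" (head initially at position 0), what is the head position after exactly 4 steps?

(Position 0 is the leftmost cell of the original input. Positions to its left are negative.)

Execution trace (head position shown):
Step 0: [p0]baaaa  (head at position 0)
Step 1: move left → [p3]□aaaaa  (head at position -1)
Step 2: move right → a[p1]aaaaa  (head at position 0)
Step 3: move left → [p3]abaaaa  (head at position -1)
Step 4: move right → □[pR]baaaa  (head at position 0)

After 4 steps, the head is at position 0.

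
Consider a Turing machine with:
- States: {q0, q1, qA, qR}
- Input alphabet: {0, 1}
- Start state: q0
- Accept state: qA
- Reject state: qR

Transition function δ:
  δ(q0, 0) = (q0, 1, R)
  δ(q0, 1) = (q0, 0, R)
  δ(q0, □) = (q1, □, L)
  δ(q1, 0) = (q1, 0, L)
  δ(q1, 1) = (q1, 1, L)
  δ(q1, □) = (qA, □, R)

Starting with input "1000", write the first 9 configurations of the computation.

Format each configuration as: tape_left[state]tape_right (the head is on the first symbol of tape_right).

Transitions applied:
Step 1: δ(q0, 1) = (q0, 0, R)
Step 2: δ(q0, 0) = (q0, 1, R)
Step 3: δ(q0, 0) = (q0, 1, R)
Step 4: δ(q0, 0) = (q0, 1, R)
Step 5: δ(q0, □) = (q1, □, L)
Step 6: δ(q1, 1) = (q1, 1, L)
Step 7: δ(q1, 1) = (q1, 1, L)
Step 8: δ(q1, 1) = (q1, 1, L)

The first 9 configurations are:
[q0]1000 ⊢ 0[q0]000 ⊢ 01[q0]00 ⊢ 011[q0]0 ⊢ 0111[q0]□ ⊢ 011[q1]1□ ⊢ 01[q1]11□ ⊢ 0[q1]111□ ⊢ [q1]0111□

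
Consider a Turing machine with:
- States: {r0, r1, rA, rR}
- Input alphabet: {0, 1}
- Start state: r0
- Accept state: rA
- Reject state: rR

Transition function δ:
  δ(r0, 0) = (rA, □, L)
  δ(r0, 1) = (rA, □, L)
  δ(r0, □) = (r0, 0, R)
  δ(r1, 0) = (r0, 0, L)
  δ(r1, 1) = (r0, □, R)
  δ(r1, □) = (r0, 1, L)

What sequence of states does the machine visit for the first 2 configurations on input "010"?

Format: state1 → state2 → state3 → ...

Execution trace:
Initial: [r0]010
Step 1: δ(r0, 0) = (rA, □, L) → [rA]□□10

The machine reaches the accept state rA and halts.

State sequence: r0 → rA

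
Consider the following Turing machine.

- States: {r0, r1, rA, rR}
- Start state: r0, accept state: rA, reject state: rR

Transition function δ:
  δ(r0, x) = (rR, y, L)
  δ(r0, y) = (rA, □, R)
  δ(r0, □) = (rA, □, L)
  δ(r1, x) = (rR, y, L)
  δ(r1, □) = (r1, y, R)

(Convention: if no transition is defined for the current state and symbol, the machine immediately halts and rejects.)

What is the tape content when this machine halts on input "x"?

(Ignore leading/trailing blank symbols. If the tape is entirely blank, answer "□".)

Execution trace:
Initial: [r0]x
Step 1: δ(r0, x) = (rR, y, L) → [rR]□y

The machine reaches the reject state rR and halts.

Final tape (ignoring leading/trailing blanks): y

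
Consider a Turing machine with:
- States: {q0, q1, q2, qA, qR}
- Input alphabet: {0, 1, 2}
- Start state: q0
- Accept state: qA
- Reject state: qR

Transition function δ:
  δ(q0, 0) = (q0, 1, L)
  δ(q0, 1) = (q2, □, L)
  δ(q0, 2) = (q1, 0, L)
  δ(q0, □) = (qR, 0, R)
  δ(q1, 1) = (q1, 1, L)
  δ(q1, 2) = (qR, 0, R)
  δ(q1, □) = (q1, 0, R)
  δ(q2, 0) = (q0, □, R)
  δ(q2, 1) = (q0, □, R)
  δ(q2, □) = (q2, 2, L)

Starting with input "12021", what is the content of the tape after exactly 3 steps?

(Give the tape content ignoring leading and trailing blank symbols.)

Execution trace:
Initial: [q0]12021
Step 1: δ(q0, 1) = (q2, □, L) → [q2]□□2021
Step 2: δ(q2, □) = (q2, 2, L) → [q2]□2□2021
Step 3: δ(q2, □) = (q2, 2, L) → [q2]□22□2021

After 3 steps, the tape (ignoring leading/trailing blanks) is: 22□2021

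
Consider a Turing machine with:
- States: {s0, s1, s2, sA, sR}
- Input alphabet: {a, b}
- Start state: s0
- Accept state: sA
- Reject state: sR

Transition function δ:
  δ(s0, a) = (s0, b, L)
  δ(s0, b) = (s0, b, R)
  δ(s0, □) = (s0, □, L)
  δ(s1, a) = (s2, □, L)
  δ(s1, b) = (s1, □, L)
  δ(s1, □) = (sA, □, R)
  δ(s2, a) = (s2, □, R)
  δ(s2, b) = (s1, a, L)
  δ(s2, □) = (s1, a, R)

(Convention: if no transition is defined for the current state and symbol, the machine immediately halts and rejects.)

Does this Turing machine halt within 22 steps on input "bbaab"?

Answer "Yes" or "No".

Execution trace:
Initial: [s0]bbaab
Step 1: δ(s0, b) = (s0, b, R) → b[s0]baab
Step 2: δ(s0, b) = (s0, b, R) → bb[s0]aab
Step 3: δ(s0, a) = (s0, b, L) → b[s0]bbab
Step 4: δ(s0, b) = (s0, b, R) → bb[s0]bab
Step 5: δ(s0, b) = (s0, b, R) → bbb[s0]ab
Step 6: δ(s0, a) = (s0, b, L) → bb[s0]bbb
Step 7: δ(s0, b) = (s0, b, R) → bbb[s0]bb
Step 8: δ(s0, b) = (s0, b, R) → bbbb[s0]b
Step 9: δ(s0, b) = (s0, b, R) → bbbbb[s0]□
Step 10: δ(s0, □) = (s0, □, L) → bbbb[s0]b□
Step 11: δ(s0, b) = (s0, b, R) → bbbbb[s0]□
Step 12: δ(s0, □) = (s0, □, L) → bbbb[s0]b□
Step 13: δ(s0, b) = (s0, b, R) → bbbbb[s0]□
Step 14: δ(s0, □) = (s0, □, L) → bbbb[s0]b□
Step 15: δ(s0, b) = (s0, b, R) → bbbbb[s0]□
Step 16: δ(s0, □) = (s0, □, L) → bbbb[s0]b□
Step 17: δ(s0, b) = (s0, b, R) → bbbbb[s0]□
Step 18: δ(s0, □) = (s0, □, L) → bbbb[s0]b□
Step 19: δ(s0, b) = (s0, b, R) → bbbbb[s0]□
Step 20: δ(s0, □) = (s0, □, L) → bbbb[s0]b□
Step 21: δ(s0, b) = (s0, b, R) → bbbbb[s0]□
Step 22: δ(s0, □) = (s0, □, L) → bbbb[s0]b□

The machine has not reached a halting state after 22 steps.
The machine did not halt within the 22-step bound.

Answer: No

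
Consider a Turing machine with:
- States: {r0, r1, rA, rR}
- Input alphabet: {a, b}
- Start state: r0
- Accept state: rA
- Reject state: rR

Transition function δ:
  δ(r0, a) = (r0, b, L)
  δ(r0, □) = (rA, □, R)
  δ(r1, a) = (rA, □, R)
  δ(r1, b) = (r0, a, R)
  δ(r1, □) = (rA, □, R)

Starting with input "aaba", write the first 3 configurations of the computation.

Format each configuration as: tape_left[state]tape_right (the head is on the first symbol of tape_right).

Transitions applied:
Step 1: δ(r0, a) = (r0, b, L)
Step 2: δ(r0, □) = (rA, □, R)

The first 3 configurations are:
[r0]aaba ⊢ [r0]□baba ⊢ □[rA]baba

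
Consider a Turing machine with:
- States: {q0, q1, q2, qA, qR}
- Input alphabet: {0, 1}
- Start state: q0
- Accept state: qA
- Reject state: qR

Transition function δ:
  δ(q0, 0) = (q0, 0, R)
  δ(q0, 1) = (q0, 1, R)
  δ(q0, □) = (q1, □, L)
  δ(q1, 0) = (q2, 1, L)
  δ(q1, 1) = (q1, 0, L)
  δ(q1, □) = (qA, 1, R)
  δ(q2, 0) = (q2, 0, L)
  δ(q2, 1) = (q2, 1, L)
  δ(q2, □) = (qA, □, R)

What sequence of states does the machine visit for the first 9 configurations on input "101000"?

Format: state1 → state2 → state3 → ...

Execution trace:
Initial: [q0]101000
Step 1: δ(q0, 1) = (q0, 1, R) → 1[q0]01000
Step 2: δ(q0, 0) = (q0, 0, R) → 10[q0]1000
Step 3: δ(q0, 1) = (q0, 1, R) → 101[q0]000
Step 4: δ(q0, 0) = (q0, 0, R) → 1010[q0]00
Step 5: δ(q0, 0) = (q0, 0, R) → 10100[q0]0
Step 6: δ(q0, 0) = (q0, 0, R) → 101000[q0]□
Step 7: δ(q0, □) = (q1, □, L) → 10100[q1]0□
Step 8: δ(q1, 0) = (q2, 1, L) → 1010[q2]01□

State sequence: q0 → q0 → q0 → q0 → q0 → q0 → q0 → q1 → q2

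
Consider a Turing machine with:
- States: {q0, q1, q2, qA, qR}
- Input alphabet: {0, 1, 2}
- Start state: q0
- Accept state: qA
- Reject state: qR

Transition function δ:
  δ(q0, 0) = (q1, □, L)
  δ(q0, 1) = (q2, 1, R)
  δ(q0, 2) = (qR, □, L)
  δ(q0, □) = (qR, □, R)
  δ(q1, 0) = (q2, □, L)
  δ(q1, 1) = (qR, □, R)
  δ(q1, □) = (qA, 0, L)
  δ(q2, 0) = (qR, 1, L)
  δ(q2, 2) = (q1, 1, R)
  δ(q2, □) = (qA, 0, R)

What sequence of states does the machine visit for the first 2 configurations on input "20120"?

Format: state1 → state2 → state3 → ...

Execution trace:
Initial: [q0]20120
Step 1: δ(q0, 2) = (qR, □, L) → [qR]□□0120

The machine reaches the reject state qR and halts.

State sequence: q0 → qR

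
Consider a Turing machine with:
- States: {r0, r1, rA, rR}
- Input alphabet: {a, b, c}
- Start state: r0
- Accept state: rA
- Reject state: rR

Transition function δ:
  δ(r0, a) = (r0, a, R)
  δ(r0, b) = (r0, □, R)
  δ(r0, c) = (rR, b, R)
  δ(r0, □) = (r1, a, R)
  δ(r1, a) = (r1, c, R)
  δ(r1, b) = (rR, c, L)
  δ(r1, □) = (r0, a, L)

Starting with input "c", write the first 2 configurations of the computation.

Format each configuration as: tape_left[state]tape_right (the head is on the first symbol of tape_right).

Transitions applied:
Step 1: δ(r0, c) = (rR, b, R)

The first 2 configurations are:
[r0]c ⊢ b[rR]□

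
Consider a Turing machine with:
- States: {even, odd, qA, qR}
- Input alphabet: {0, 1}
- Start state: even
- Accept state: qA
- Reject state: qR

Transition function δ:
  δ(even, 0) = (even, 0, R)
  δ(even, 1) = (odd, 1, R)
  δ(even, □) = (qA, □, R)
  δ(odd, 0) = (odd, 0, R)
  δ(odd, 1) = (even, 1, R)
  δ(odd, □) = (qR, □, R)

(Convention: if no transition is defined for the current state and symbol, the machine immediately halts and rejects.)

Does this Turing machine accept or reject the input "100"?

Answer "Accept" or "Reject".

Execution trace:
Initial: [even]100
Step 1: δ(even, 1) = (odd, 1, R) → 1[odd]00
Step 2: δ(odd, 0) = (odd, 0, R) → 10[odd]0
Step 3: δ(odd, 0) = (odd, 0, R) → 100[odd]□
Step 4: δ(odd, □) = (qR, □, R) → 100□[qR]□

The machine reaches the reject state qR and halts.

Answer: Reject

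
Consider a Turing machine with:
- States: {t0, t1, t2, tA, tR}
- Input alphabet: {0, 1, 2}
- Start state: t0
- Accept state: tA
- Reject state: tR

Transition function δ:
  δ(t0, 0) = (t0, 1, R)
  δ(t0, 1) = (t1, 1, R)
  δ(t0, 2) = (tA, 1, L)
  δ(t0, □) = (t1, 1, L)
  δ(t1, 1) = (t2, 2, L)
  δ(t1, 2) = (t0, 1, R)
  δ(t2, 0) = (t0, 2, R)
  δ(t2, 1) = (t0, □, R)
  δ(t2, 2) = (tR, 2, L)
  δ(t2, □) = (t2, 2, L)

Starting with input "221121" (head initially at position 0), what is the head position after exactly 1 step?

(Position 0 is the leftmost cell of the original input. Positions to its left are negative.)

Execution trace (head position shown):
Step 0: [t0]221121  (head at position 0)
Step 1: move left → [tA]□121121  (head at position -1)

After 1 step, the head is at position -1.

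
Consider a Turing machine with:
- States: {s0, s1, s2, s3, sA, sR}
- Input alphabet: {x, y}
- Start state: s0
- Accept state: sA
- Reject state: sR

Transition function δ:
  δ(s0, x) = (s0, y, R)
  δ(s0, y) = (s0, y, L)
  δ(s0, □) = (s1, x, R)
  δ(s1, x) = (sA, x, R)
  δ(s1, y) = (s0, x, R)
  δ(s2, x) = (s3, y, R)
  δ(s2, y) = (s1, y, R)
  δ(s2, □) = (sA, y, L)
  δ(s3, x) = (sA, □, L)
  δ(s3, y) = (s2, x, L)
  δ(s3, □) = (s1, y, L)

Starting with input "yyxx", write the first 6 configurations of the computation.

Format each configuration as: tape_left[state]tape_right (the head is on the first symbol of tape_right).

Transitions applied:
Step 1: δ(s0, y) = (s0, y, L)
Step 2: δ(s0, □) = (s1, x, R)
Step 3: δ(s1, y) = (s0, x, R)
Step 4: δ(s0, y) = (s0, y, L)
Step 5: δ(s0, x) = (s0, y, R)

The first 6 configurations are:
[s0]yyxx ⊢ [s0]□yyxx ⊢ x[s1]yyxx ⊢ xx[s0]yxx ⊢ x[s0]xyxx ⊢ xy[s0]yxx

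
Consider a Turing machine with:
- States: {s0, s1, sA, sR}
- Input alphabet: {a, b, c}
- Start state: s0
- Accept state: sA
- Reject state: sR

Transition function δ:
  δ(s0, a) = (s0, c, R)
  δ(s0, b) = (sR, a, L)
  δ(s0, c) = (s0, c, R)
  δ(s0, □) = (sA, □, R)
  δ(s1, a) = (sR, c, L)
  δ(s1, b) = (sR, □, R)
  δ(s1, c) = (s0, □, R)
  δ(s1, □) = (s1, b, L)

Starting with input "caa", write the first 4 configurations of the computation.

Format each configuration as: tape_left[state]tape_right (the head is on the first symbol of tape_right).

Transitions applied:
Step 1: δ(s0, c) = (s0, c, R)
Step 2: δ(s0, a) = (s0, c, R)
Step 3: δ(s0, a) = (s0, c, R)

The first 4 configurations are:
[s0]caa ⊢ c[s0]aa ⊢ cc[s0]a ⊢ ccc[s0]□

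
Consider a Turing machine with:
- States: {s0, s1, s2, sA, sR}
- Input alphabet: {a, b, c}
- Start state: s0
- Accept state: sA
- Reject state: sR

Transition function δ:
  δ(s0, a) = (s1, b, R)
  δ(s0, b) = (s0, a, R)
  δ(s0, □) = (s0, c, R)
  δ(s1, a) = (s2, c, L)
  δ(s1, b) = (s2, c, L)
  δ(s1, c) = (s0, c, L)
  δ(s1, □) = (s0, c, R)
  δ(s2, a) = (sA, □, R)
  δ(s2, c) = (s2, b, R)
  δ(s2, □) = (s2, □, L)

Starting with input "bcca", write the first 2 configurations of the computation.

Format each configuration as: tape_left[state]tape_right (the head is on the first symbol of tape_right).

Transitions applied:
Step 1: δ(s0, b) = (s0, a, R)

The first 2 configurations are:
[s0]bcca ⊢ a[s0]cca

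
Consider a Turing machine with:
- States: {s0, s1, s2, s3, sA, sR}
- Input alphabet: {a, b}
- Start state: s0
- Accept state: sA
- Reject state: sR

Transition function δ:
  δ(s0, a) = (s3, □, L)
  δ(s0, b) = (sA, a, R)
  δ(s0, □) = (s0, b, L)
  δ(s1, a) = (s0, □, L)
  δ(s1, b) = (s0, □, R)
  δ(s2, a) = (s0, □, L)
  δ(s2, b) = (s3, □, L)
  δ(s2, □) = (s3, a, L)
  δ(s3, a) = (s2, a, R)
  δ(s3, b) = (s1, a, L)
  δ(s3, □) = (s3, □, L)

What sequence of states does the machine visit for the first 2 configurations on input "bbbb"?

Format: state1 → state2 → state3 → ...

Execution trace:
Initial: [s0]bbbb
Step 1: δ(s0, b) = (sA, a, R) → a[sA]bbb

The machine reaches the accept state sA and halts.

State sequence: s0 → sA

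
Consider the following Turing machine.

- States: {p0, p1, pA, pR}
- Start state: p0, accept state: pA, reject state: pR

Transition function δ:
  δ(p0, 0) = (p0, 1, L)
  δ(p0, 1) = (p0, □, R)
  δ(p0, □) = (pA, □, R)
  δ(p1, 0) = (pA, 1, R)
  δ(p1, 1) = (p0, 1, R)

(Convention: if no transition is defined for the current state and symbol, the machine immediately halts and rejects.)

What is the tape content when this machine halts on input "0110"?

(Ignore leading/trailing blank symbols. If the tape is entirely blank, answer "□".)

Execution trace:
Initial: [p0]0110
Step 1: δ(p0, 0) = (p0, 1, L) → [p0]□1110
Step 2: δ(p0, □) = (pA, □, R) → □[pA]1110

The machine reaches the accept state pA and halts.

Final tape (ignoring leading/trailing blanks): 1110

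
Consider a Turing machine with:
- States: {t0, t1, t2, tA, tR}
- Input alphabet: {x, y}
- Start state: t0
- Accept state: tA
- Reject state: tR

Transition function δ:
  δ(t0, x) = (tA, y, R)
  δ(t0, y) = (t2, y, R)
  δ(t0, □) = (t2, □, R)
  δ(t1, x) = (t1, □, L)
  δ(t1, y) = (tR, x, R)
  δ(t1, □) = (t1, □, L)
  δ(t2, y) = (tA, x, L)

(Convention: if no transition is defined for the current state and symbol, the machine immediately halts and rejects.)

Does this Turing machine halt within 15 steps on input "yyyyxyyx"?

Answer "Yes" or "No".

Execution trace:
Initial: [t0]yyyyxyyx
Step 1: δ(t0, y) = (t2, y, R) → y[t2]yyyxyyx
Step 2: δ(t2, y) = (tA, x, L) → [tA]yxyyxyyx

The machine reaches the accept state tA and halts.
The machine halted after 2 steps (within the 15-step bound).

Answer: Yes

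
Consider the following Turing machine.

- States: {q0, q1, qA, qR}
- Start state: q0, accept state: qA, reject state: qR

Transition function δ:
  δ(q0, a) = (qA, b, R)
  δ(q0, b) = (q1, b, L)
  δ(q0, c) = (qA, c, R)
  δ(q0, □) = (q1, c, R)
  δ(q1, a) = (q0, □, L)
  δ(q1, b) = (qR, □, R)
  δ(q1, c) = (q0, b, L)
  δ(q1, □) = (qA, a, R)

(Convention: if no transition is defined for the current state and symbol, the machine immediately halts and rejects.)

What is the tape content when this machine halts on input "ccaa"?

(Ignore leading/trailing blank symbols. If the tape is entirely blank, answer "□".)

Execution trace:
Initial: [q0]ccaa
Step 1: δ(q0, c) = (qA, c, R) → c[qA]caa

The machine reaches the accept state qA and halts.

Final tape (ignoring leading/trailing blanks): ccaa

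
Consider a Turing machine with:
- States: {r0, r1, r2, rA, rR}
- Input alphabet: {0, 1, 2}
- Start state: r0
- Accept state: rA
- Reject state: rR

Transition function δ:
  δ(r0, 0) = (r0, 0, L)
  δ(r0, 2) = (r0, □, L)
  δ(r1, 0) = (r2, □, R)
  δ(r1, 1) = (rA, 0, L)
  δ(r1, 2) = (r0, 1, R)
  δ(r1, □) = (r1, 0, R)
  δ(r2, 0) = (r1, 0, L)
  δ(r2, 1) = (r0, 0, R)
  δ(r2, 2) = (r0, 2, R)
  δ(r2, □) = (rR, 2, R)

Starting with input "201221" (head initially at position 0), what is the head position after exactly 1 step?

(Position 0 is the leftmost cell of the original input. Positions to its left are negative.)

Execution trace (head position shown):
Step 0: [r0]201221  (head at position 0)
Step 1: move left → [r0]□□01221  (head at position -1)

After 1 step, the head is at position -1.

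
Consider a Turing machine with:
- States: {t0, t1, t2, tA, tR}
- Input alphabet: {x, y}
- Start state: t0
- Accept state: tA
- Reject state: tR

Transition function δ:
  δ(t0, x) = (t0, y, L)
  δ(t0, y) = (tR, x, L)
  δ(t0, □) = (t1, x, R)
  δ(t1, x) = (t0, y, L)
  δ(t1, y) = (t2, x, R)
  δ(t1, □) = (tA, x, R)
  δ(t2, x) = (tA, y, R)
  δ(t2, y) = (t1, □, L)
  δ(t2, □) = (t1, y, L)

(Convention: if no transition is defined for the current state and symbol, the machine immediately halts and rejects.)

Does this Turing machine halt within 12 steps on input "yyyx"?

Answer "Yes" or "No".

Execution trace:
Initial: [t0]yyyx
Step 1: δ(t0, y) = (tR, x, L) → [tR]□xyyx

The machine reaches the reject state tR and halts.
The machine halted after 1 step (within the 12-step bound).

Answer: Yes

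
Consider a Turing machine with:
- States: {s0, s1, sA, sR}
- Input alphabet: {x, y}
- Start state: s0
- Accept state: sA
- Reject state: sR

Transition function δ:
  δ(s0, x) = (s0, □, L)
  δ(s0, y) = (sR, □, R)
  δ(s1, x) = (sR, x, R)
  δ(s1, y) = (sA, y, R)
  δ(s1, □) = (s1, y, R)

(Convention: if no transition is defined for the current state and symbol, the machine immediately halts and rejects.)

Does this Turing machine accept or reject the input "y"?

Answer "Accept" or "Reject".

Execution trace:
Initial: [s0]y
Step 1: δ(s0, y) = (sR, □, R) → □[sR]□

The machine reaches the reject state sR and halts.

Answer: Reject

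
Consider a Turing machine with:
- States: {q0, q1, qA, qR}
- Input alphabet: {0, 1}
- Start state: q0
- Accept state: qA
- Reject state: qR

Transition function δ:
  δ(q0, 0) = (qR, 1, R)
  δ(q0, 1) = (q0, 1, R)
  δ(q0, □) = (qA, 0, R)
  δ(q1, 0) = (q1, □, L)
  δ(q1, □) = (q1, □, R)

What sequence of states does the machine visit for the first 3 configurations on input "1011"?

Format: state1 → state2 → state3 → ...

Execution trace:
Initial: [q0]1011
Step 1: δ(q0, 1) = (q0, 1, R) → 1[q0]011
Step 2: δ(q0, 0) = (qR, 1, R) → 11[qR]11

The machine reaches the reject state qR and halts.

State sequence: q0 → q0 → qR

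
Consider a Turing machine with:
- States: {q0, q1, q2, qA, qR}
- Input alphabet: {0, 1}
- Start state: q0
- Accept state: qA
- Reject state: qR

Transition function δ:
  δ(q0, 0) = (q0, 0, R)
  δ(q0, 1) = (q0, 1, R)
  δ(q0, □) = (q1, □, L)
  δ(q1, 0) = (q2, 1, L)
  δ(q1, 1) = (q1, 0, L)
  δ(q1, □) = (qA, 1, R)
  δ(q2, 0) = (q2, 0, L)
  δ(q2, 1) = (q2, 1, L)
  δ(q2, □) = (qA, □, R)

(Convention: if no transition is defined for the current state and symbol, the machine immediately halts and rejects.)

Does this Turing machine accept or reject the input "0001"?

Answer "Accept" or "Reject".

Execution trace:
Initial: [q0]0001
Step 1: δ(q0, 0) = (q0, 0, R) → 0[q0]001
Step 2: δ(q0, 0) = (q0, 0, R) → 00[q0]01
Step 3: δ(q0, 0) = (q0, 0, R) → 000[q0]1
Step 4: δ(q0, 1) = (q0, 1, R) → 0001[q0]□
Step 5: δ(q0, □) = (q1, □, L) → 000[q1]1□
Step 6: δ(q1, 1) = (q1, 0, L) → 00[q1]00□
Step 7: δ(q1, 0) = (q2, 1, L) → 0[q2]010□
Step 8: δ(q2, 0) = (q2, 0, L) → [q2]0010□
Step 9: δ(q2, 0) = (q2, 0, L) → [q2]□0010□
Step 10: δ(q2, □) = (qA, □, R) → □[qA]0010□

The machine reaches the accept state qA and halts.

Answer: Accept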